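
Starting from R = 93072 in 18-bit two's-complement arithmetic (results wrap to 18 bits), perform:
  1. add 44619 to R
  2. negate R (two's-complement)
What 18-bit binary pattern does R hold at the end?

Start: R = 93072 = 010110101110010000.
R = 93072 + 44619 = 137691; wraps to -124453 = 100001100111011011
R = −(-124453) = 124453 = 011110011000100101

011110011000100101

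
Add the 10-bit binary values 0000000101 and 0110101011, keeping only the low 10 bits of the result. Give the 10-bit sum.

0110110000

  0000000101
+ 0110101011
= 0110110000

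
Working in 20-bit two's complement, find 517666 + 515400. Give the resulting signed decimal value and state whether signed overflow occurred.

-15510; overflow

517666 → 01111110011000100010
515400 → 01111101110101001000
  01111110011000100010
+ 01111101110101001000
= 11111100001101101010
Result 11111100001101101010: MSB = 1 → 1033066 − 1048576 = -15510.
Both addends are non-negative but the stored result is negative: signed overflow. The true value 517666 + 515400 = 1033066 lies outside [-524288, 524287].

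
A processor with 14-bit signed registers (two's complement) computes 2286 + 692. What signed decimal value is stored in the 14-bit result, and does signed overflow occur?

2978; no overflow

2286 → 00100011101110
692 → 00001010110100
  00100011101110
+ 00001010110100
= 00101110100010
Result 00101110100010: MSB = 0 → value 2978.
Both addends are non-negative and so is the stored result: no signed overflow.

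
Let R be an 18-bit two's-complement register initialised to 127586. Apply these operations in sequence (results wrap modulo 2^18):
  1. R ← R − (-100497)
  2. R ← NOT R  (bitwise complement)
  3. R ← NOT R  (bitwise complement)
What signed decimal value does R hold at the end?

-34061

Start: R = 127586 = 011111001001100010.
R = 127586 − (-100497) = 228083; wraps to -34061 = 110111101011110011
R = NOT 110111101011110011 = 001000010100001100 = 34060
R = NOT 001000010100001100 = 110111101011110011 = -34061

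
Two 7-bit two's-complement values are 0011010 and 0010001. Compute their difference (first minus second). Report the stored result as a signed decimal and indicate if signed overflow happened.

0011010 = 26 (signed)
0010001 = 17 (signed)
Subtract via negate-and-add: invert 0010001 + 1 = 1101111 (i.e. -17).
  0011010
+ 1101111
= 0001001  (discard carry-out 1)
Result 0001001: MSB = 0 → value 9.
Addends (after negating the subtrahend) have opposite signs, so signed overflow cannot occur.

9; no overflow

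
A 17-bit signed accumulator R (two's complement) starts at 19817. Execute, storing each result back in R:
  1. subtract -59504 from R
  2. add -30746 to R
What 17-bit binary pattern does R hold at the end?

Start: R = 19817 = 00100110101101001.
R = 19817 − (-59504) = 79321; wraps to -51751 = 10011010111011001
R = -51751 + (-30746) = -82497; wraps to 48575 = 01011110110111111

01011110110111111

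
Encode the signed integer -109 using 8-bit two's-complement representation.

|-109| = 109 = 01101101 in 8 bits.
Invert the bits: 10010010. Add 1: 10010011.

10010011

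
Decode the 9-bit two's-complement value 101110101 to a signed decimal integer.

-139

MSB is 1, so the value is negative.
Unsigned reading: 373. Subtract 2^9 = 512: 373 − 512 = -139.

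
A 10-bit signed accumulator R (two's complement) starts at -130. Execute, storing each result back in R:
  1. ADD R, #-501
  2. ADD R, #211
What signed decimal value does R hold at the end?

-420

Start: R = -130 = 1101111110.
R = -130 + (-501) = -631; wraps to 393 = 0110001001
R = 393 + 211 = 604; wraps to -420 = 1001011100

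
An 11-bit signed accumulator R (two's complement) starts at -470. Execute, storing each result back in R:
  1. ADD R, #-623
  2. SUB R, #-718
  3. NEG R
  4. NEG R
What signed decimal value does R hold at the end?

Start: R = -470 = 11000101010.
R = -470 + (-623) = -1093; wraps to 955 = 01110111011
R = 955 − (-718) = 1673; wraps to -375 = 11010001001
R = −(-375) = 375 = 00101110111
R = −(375) = -375 = 11010001001

-375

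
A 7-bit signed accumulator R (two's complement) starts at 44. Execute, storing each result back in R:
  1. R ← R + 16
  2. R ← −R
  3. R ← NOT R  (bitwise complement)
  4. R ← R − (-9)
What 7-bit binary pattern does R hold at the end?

1000100

Start: R = 44 = 0101100.
R = 44 + 16 = 60 = 0111100
R = −(60) = -60 = 1000100
R = NOT 1000100 = 0111011 = 59
R = 59 − (-9) = 68; wraps to -60 = 1000100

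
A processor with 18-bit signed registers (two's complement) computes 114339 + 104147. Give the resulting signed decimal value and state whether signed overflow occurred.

-43658; overflow

114339 → 011011111010100011
104147 → 011001011011010011
  011011111010100011
+ 011001011011010011
= 110101010101110110
Result 110101010101110110: MSB = 1 → 218486 − 262144 = -43658.
Both addends are non-negative but the stored result is negative: signed overflow. The true value 114339 + 104147 = 218486 lies outside [-131072, 131071].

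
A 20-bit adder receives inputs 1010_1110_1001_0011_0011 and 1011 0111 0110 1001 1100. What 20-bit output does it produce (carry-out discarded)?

  10101110100100110011
+ 10110111011010011100
= 01100101111111001111  (discard carry-out 1)

01100101111111001111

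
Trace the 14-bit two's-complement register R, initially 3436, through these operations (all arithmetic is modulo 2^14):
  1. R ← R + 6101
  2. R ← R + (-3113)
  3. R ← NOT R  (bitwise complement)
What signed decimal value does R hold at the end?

-6425

Start: R = 3436 = 00110101101100.
R = 3436 + 6101 = 9537; wraps to -6847 = 10010101000001
R = -6847 + (-3113) = -9960; wraps to 6424 = 01100100011000
R = NOT 01100100011000 = 10011011100111 = -6425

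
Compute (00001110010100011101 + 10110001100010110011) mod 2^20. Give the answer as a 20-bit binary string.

10111111110111010000

  00001110010100011101
+ 10110001100010110011
= 10111111110111010000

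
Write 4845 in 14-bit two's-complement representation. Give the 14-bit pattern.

4845 is non-negative, so write it directly in 14 bits: 01001011101101.

01001011101101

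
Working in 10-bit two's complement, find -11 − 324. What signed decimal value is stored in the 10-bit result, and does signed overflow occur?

-11 → 1111110101
324 → 0101000100
Subtract via negate-and-add: invert 0101000100 + 1 = 1010111100 (i.e. -324).
  1111110101
+ 1010111100
= 1010110001  (discard carry-out 1)
Result 1010110001: MSB = 1 → 689 − 1024 = -335.
Both addends (after negating the subtrahend) are negative and so is the stored result: no signed overflow.

-335; no overflow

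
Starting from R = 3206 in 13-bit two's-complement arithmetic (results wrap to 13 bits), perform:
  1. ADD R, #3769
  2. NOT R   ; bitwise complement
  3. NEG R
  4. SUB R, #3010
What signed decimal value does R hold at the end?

Start: R = 3206 = 0110010000110.
R = 3206 + 3769 = 6975; wraps to -1217 = 1101100111111
R = NOT 1101100111111 = 0010011000000 = 1216
R = −(1216) = -1216 = 1101101000000
R = -1216 − 3010 = -4226; wraps to 3966 = 0111101111110

3966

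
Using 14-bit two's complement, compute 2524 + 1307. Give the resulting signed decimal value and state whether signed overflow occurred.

2524 → 00100111011100
1307 → 00010100011011
  00100111011100
+ 00010100011011
= 00111011110111
Result 00111011110111: MSB = 0 → value 3831.
Both addends are non-negative and so is the stored result: no signed overflow.

3831; no overflow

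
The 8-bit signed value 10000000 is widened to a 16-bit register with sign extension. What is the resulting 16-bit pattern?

MSB of 10000000 is 1; replicate it into the new high bits.
11111111|10000000 → 1111111110000000 (still -128).

1111111110000000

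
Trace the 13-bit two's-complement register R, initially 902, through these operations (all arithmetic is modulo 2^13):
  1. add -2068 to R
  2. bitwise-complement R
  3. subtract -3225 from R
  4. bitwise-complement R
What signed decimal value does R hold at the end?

Start: R = 902 = 0001110000110.
R = 902 + (-2068) = -1166 = 1101101110010
R = NOT 1101101110010 = 0010010001101 = 1165
R = 1165 − (-3225) = 4390; wraps to -3802 = 1000100100110
R = NOT 1000100100110 = 0111011011001 = 3801

3801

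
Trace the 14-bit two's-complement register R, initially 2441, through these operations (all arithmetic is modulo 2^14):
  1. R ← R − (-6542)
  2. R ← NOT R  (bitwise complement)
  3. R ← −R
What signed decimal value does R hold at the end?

-7400

Start: R = 2441 = 00100110001001.
R = 2441 − (-6542) = 8983; wraps to -7401 = 10001100010111
R = NOT 10001100010111 = 01110011101000 = 7400
R = −(7400) = -7400 = 10001100011000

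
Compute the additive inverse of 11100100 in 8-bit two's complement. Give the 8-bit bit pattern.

00011100

Invert: 00011011. Add 1: 00011100.
Check: 11100100 = -28, 00011100 = 28.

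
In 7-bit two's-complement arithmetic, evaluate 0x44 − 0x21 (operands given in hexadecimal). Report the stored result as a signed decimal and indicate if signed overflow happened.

0x44 = 1000100 = -60 (signed)
0x21 = 0100001 = 33 (signed)
Subtract via negate-and-add: invert 0100001 + 1 = 1011111 (i.e. -33).
  1000100
+ 1011111
= 0100011  (discard carry-out 1)
Result 0100011: MSB = 0 → value 35.
Both addends (after negating the subtrahend) are negative but the stored result is non-negative: signed overflow. The true value -60 − 33 = -93 lies outside [-64, 63].

35; overflow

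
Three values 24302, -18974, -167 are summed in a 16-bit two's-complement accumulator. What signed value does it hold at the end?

5161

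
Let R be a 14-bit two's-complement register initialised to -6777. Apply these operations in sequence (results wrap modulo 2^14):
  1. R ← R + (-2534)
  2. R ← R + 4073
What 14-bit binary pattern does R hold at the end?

10101110001010

Start: R = -6777 = 10010110000111.
R = -6777 + (-2534) = -9311; wraps to 7073 = 01101110100001
R = 7073 + 4073 = 11146; wraps to -5238 = 10101110001010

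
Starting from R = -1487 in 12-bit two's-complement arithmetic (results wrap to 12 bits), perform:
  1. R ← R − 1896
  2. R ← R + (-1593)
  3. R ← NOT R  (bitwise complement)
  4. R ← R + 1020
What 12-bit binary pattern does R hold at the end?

011101101011

Start: R = -1487 = 101000110001.
R = -1487 − 1896 = -3383; wraps to 713 = 001011001001
R = 713 + (-1593) = -880 = 110010010000
R = NOT 110010010000 = 001101101111 = 879
R = 879 + 1020 = 1899 = 011101101011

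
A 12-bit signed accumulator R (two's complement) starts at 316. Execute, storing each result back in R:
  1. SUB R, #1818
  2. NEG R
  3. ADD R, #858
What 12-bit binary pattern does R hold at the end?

100100111000

Start: R = 316 = 000100111100.
R = 316 − 1818 = -1502 = 101000100010
R = −(-1502) = 1502 = 010111011110
R = 1502 + 858 = 2360; wraps to -1736 = 100100111000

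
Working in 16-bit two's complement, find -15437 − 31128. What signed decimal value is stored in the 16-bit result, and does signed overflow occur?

-15437 → 1100001110110011
31128 → 0111100110011000
Subtract via negate-and-add: invert 0111100110011000 + 1 = 1000011001101000 (i.e. -31128).
  1100001110110011
+ 1000011001101000
= 0100101000011011  (discard carry-out 1)
Result 0100101000011011: MSB = 0 → value 18971.
Both addends (after negating the subtrahend) are negative but the stored result is non-negative: signed overflow. The true value -15437 − 31128 = -46565 lies outside [-32768, 32767].

18971; overflow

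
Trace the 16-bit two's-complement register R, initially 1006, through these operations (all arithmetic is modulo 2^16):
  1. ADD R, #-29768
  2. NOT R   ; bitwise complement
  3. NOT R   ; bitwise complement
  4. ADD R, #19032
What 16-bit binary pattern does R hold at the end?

Start: R = 1006 = 0000001111101110.
R = 1006 + (-29768) = -28762 = 1000111110100110
R = NOT 1000111110100110 = 0111000001011001 = 28761
R = NOT 0111000001011001 = 1000111110100110 = -28762
R = -28762 + 19032 = -9730 = 1101100111111110

1101100111111110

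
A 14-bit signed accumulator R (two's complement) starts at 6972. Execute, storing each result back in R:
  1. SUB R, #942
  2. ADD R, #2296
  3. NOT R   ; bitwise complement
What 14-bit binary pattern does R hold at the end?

Start: R = 6972 = 01101100111100.
R = 6972 − 942 = 6030 = 01011110001110
R = 6030 + 2296 = 8326; wraps to -8058 = 10000010000110
R = NOT 10000010000110 = 01111101111001 = 8057

01111101111001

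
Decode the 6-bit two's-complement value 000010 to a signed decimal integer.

MSB is 0, so the value is non-negative: 000010 = 2.

2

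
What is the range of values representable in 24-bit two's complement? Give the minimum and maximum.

Minimum: −2^23 = -8388608.
Maximum: 2^23 − 1 = 8388607.

min = -8388608, max = 8388607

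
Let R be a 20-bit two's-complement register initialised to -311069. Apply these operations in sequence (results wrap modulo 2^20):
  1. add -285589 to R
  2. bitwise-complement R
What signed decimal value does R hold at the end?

-451919

Start: R = -311069 = 10110100000011100011.
R = -311069 + (-285589) = -596658; wraps to 451918 = 01101110010101001110
R = NOT 01101110010101001110 = 10010001101010110001 = -451919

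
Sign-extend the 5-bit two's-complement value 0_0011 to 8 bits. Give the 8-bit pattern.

MSB of 00011 is 0; replicate it into the new high bits.
000|00011 → 00000011 (still 3).

00000011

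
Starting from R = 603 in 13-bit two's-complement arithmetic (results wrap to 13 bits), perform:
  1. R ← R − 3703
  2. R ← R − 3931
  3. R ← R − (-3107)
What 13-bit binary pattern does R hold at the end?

1000010101100

Start: R = 603 = 0001001011011.
R = 603 − 3703 = -3100 = 1001111100100
R = -3100 − 3931 = -7031; wraps to 1161 = 0010010001001
R = 1161 − (-3107) = 4268; wraps to -3924 = 1000010101100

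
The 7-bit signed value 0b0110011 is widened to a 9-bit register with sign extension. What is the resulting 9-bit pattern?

000110011

MSB of 0110011 is 0; replicate it into the new high bits.
00|0110011 → 000110011 (still 51).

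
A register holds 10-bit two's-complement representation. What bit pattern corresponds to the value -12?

1111110100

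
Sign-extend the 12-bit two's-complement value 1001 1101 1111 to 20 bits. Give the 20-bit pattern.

11111111100111011111

MSB of 100111011111 is 1; replicate it into the new high bits.
11111111|100111011111 → 11111111100111011111 (still -1569).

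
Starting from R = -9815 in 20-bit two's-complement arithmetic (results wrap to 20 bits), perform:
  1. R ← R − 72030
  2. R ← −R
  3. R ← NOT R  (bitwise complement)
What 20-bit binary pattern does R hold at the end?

11101100000001001010

Start: R = -9815 = 11111101100110101001.
R = -9815 − 72030 = -81845 = 11101100000001001011
R = −(-81845) = 81845 = 00010011111110110101
R = NOT 00010011111110110101 = 11101100000001001010 = -81846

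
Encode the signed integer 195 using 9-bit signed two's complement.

011000011

195 is non-negative, so write it directly in 9 bits: 011000011.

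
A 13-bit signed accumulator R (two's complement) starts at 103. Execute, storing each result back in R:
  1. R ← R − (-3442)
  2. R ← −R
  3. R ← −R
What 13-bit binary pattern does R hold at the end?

0110111011001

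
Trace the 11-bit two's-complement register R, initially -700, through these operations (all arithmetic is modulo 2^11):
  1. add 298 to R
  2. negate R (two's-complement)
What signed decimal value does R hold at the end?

Start: R = -700 = 10101000100.
R = -700 + 298 = -402 = 11001101110
R = −(-402) = 402 = 00110010010

402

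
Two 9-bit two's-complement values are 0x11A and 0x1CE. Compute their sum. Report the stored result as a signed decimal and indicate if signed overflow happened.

232; overflow

0x11A = 100011010 = -230 (signed)
0x1CE = 111001110 = -50 (signed)
  100011010
+ 111001110
= 011101000  (discard carry-out 1)
Result 011101000: MSB = 0 → value 232.
Both addends are negative but the stored result is non-negative: signed overflow. The true value -230 + (-50) = -280 lies outside [-256, 255].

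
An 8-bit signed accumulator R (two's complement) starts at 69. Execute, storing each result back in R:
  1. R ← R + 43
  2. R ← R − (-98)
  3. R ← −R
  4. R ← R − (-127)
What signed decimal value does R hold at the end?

Start: R = 69 = 01000101.
R = 69 + 43 = 112 = 01110000
R = 112 − (-98) = 210; wraps to -46 = 11010010
R = −(-46) = 46 = 00101110
R = 46 − (-127) = 173; wraps to -83 = 10101101

-83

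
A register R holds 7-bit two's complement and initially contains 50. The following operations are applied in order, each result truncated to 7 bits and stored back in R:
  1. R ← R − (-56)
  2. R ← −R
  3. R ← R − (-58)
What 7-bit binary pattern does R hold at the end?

1010000

Start: R = 50 = 0110010.
R = 50 − (-56) = 106; wraps to -22 = 1101010
R = −(-22) = 22 = 0010110
R = 22 − (-58) = 80; wraps to -48 = 1010000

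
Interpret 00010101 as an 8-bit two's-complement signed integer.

MSB is 0, so the value is non-negative: 00010101 = 21.

21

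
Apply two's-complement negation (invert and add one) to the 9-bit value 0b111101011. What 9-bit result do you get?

000010101

Invert: 000010100. Add 1: 000010101.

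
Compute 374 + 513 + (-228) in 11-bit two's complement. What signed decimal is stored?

374 + 513 = 887 (01101110111)
887 + (-228) = 659 (01010010011)

659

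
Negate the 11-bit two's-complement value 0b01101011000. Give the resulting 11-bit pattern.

Invert: 10010100111. Add 1: 10010101000.
Check: 01101011000 = 856, 10010101000 = -856.

10010101000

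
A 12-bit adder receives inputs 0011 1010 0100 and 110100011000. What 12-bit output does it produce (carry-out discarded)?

  001110100100
+ 110100011000
= 000010111100  (discard carry-out 1)

000010111100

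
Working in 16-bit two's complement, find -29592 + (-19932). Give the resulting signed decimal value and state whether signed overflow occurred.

16012; overflow

-29592 → 1000110001101000
-19932 → 1011001000100100
  1000110001101000
+ 1011001000100100
= 0011111010001100  (discard carry-out 1)
Result 0011111010001100: MSB = 0 → value 16012.
Both addends are negative but the stored result is non-negative: signed overflow. The true value -29592 + (-19932) = -49524 lies outside [-32768, 32767].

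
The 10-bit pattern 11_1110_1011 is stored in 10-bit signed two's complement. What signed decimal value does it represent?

MSB is 1, so the value is negative.
Invert: 0000010100. Add 1: 0000010101 = 21. So the value is −21.

-21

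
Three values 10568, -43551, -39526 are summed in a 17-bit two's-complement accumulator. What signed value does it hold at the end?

10568 + (-43551) = -32983 (10111111100101001)
-32983 + (-39526) = -72509 → wraps to 58563 (01110010011000011)

58563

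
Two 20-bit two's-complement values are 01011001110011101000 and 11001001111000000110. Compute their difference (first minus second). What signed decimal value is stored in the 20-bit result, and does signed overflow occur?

01011001110011101000 = 367848 (signed)
11001001111000000110 = -221690 (signed)
Subtract via negate-and-add: invert 11001001111000000110 + 1 = 00110110000111111010 (i.e. 221690).
  01011001110011101000
+ 00110110000111111010
= 10001111111011100010
Result 10001111111011100010: MSB = 1 → 589538 − 1048576 = -459038.
Both addends (after negating the subtrahend) are non-negative but the stored result is negative: signed overflow. The true value 367848 − (-221690) = 589538 lies outside [-524288, 524287].

-459038; overflow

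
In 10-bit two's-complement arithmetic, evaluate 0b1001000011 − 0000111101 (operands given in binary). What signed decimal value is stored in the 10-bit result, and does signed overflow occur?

0b1001000011 → 1001000011 = -445 (signed)
0000111101 = 61 (signed)
Subtract via negate-and-add: invert 0000111101 + 1 = 1111000011 (i.e. -61).
  1001000011
+ 1111000011
= 1000000110  (discard carry-out 1)
Result 1000000110: MSB = 1 → 518 − 1024 = -506.
Both addends (after negating the subtrahend) are negative and so is the stored result: no signed overflow.

-506; no overflow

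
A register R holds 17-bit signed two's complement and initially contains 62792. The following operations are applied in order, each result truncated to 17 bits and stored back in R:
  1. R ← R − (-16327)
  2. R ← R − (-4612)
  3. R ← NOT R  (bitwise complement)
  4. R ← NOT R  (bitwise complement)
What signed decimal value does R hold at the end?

-47341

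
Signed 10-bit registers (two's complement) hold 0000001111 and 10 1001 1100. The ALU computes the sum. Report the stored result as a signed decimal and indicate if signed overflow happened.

0000001111 = 15 (signed)
10 1001 1100 → 1010011100 = -356 (signed)
  0000001111
+ 1010011100
= 1010101011
Result 1010101011: MSB = 1 → 683 − 1024 = -341.
Addends have opposite signs, so signed overflow cannot occur.

-341; no overflow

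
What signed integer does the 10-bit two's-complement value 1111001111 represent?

MSB is 1, so the value is negative.
Invert: 0000110000. Add 1: 0000110001 = 49. So the value is −49.

-49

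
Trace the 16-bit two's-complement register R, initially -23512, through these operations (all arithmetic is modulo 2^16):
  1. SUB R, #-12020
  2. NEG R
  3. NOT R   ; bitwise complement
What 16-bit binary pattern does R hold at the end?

Start: R = -23512 = 1010010000101000.
R = -23512 − (-12020) = -11492 = 1101001100011100
R = −(-11492) = 11492 = 0010110011100100
R = NOT 0010110011100100 = 1101001100011011 = -11493

1101001100011011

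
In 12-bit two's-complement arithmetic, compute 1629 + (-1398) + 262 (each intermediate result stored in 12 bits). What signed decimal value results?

1629 + (-1398) = 231 (000011100111)
231 + 262 = 493 (000111101101)

493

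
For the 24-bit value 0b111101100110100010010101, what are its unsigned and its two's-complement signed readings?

unsigned = 16148629, signed = -628587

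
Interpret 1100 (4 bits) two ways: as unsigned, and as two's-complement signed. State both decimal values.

unsigned = 12, signed = -4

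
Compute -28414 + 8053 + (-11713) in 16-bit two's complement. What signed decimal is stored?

-28414 + 8053 = -20361 (1011000001110111)
-20361 + (-11713) = -32074 (1000001010110110)

-32074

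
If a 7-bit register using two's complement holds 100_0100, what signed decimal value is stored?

-60

MSB is 1, so the value is negative.
Invert: 0111011. Add 1: 0111100 = 60. So the value is −60.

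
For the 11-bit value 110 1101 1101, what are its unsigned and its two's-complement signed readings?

Unsigned: 11011011101 = 1757.
Signed: MSB=1 → 1757 − 2048 = -291.

unsigned = 1757, signed = -291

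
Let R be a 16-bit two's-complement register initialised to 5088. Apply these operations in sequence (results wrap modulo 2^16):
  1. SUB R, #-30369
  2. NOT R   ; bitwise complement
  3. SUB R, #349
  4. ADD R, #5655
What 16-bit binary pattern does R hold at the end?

1000101000111000

Start: R = 5088 = 0001001111100000.
R = 5088 − (-30369) = 35457; wraps to -30079 = 1000101010000001
R = NOT 1000101010000001 = 0111010101111110 = 30078
R = 30078 − 349 = 29729 = 0111010000100001
R = 29729 + 5655 = 35384; wraps to -30152 = 1000101000111000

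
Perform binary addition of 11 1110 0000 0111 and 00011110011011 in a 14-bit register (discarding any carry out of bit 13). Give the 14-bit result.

  11111000000111
+ 00011110011011
= 00010110100010  (discard carry-out 1)

00010110100010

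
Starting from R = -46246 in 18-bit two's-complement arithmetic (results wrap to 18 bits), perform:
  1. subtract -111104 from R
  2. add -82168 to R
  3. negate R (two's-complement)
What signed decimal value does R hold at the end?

17310

Start: R = -46246 = 110100101101011010.
R = -46246 − (-111104) = 64858 = 001111110101011010
R = 64858 + (-82168) = -17310 = 111011110001100010
R = −(-17310) = 17310 = 000100001110011110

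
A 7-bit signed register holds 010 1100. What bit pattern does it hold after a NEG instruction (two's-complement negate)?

1010100

Invert: 1010011. Add 1: 1010100.
Check: 0101100 = 44, 1010100 = -44.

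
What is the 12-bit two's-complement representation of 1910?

1910 is non-negative, so write it directly in 12 bits: 011101110110.

011101110110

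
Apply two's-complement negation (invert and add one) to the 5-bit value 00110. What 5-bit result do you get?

Invert: 11001. Add 1: 11010.
Check: 00110 = 6, 11010 = -6.

11010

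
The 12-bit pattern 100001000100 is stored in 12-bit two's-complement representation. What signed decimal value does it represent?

-1980

MSB is 1, so the value is negative.
Invert: 011110111011. Add 1: 011110111100 = 1980. So the value is −1980.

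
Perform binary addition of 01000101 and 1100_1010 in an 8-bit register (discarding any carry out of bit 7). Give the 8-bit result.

  01000101
+ 11001010
= 00001111  (discard carry-out 1)

00001111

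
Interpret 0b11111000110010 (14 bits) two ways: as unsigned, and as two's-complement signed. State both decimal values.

unsigned = 15922, signed = -462

Unsigned: 11111000110010 = 15922.
Signed: MSB=1 → 15922 − 16384 = -462.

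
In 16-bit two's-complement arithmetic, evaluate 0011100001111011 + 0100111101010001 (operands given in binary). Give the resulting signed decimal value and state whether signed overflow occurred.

-30772; overflow

0011100001111011 = 14459 (signed)
0100111101010001 = 20305 (signed)
  0011100001111011
+ 0100111101010001
= 1000011111001100
Result 1000011111001100: MSB = 1 → 34764 − 65536 = -30772.
Both addends are non-negative but the stored result is negative: signed overflow. The true value 14459 + 20305 = 34764 lies outside [-32768, 32767].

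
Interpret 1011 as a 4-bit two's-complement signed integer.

MSB is 1, so the value is negative.
Unsigned reading: 11. Subtract 2^4 = 16: 11 − 16 = -5.

-5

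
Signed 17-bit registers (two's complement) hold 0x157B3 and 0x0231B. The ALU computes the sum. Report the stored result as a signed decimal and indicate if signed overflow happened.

0x157B3 = 10101011110110011 = -43085 (signed)
0x0231B = 00010001100011011 = 8987 (signed)
  10101011110110011
+ 00010001100011011
= 10111101011001110
Result 10111101011001110: MSB = 1 → 96974 − 131072 = -34098.
Addends have opposite signs, so signed overflow cannot occur.

-34098; no overflow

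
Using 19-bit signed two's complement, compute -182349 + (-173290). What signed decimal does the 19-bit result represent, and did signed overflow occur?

168649; overflow

-182349 → 1010011011110110011
-173290 → 1010101101100010110
  1010011011110110011
+ 1010101101100010110
= 0101001001011001001  (discard carry-out 1)
Result 0101001001011001001: MSB = 0 → value 168649.
Both addends are negative but the stored result is non-negative: signed overflow. The true value -182349 + (-173290) = -355639 lies outside [-262144, 262143].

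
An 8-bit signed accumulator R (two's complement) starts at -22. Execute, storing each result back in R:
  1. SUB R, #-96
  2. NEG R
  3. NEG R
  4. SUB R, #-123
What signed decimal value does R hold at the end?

-59

Start: R = -22 = 11101010.
R = -22 − (-96) = 74 = 01001010
R = −(74) = -74 = 10110110
R = −(-74) = 74 = 01001010
R = 74 − (-123) = 197; wraps to -59 = 11000101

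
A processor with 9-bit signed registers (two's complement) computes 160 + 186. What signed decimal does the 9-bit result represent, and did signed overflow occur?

160 → 010100000
186 → 010111010
  010100000
+ 010111010
= 101011010
Result 101011010: MSB = 1 → 346 − 512 = -166.
Both addends are non-negative but the stored result is negative: signed overflow. The true value 160 + 186 = 346 lies outside [-256, 255].

-166; overflow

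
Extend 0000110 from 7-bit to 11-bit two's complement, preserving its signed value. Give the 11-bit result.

MSB of 0000110 is 0; replicate it into the new high bits.
0000|0000110 → 00000000110 (still 6).

00000000110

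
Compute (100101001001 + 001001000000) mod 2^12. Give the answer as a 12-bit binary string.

  100101001001
+ 001001000000
= 101110001001

101110001001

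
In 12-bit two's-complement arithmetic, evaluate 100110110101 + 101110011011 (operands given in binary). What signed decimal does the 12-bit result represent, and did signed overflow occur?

100110110101 = -1611 (signed)
101110011011 = -1125 (signed)
  100110110101
+ 101110011011
= 010101010000  (discard carry-out 1)
Result 010101010000: MSB = 0 → value 1360.
Both addends are negative but the stored result is non-negative: signed overflow. The true value -1611 + (-1125) = -2736 lies outside [-2048, 2047].

1360; overflow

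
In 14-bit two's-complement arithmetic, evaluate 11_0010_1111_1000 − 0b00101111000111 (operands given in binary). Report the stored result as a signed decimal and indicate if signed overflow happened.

11_0010_1111_1000 → 11001011111000 = -3336 (signed)
0b00101111000111 → 00101111000111 = 3015 (signed)
Subtract via negate-and-add: invert 00101111000111 + 1 = 11010000111001 (i.e. -3015).
  11001011111000
+ 11010000111001
= 10011100110001  (discard carry-out 1)
Result 10011100110001: MSB = 1 → 10033 − 16384 = -6351.
Both addends (after negating the subtrahend) are negative and so is the stored result: no signed overflow.

-6351; no overflow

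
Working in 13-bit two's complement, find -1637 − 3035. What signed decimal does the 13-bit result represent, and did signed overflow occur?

3520; overflow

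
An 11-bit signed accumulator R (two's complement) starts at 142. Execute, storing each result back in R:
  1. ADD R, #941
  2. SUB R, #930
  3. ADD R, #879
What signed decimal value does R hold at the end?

Start: R = 142 = 00010001110.
R = 142 + 941 = 1083; wraps to -965 = 10000111011
R = -965 − 930 = -1895; wraps to 153 = 00010011001
R = 153 + 879 = 1032; wraps to -1016 = 10000001000

-1016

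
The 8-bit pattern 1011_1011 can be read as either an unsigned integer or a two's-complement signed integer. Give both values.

unsigned = 187, signed = -69

Unsigned: 10111011 = 187.
Signed: MSB=1 → 187 − 256 = -69.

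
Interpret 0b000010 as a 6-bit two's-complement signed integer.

2

MSB is 0, so the value is non-negative: 000010 = 2.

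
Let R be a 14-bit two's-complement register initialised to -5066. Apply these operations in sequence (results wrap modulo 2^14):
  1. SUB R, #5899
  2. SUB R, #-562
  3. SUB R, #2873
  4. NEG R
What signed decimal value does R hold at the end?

-3108

Start: R = -5066 = 10110000110110.
R = -5066 − 5899 = -10965; wraps to 5419 = 01010100101011
R = 5419 − (-562) = 5981 = 01011101011101
R = 5981 − 2873 = 3108 = 00110000100100
R = −(3108) = -3108 = 11001111011100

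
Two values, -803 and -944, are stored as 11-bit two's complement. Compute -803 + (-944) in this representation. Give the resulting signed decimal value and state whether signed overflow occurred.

-803 → 10011011101
-944 → 10001010000
  10011011101
+ 10001010000
= 00100101101  (discard carry-out 1)
Result 00100101101: MSB = 0 → value 301.
Both addends are negative but the stored result is non-negative: signed overflow. The true value -803 + (-944) = -1747 lies outside [-1024, 1023].

301; overflow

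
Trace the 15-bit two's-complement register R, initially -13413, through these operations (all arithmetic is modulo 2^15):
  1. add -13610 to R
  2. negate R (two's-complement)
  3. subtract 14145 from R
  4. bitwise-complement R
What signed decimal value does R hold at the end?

Start: R = -13413 = 100101110011011.
R = -13413 + (-13610) = -27023; wraps to 5745 = 001011001110001
R = −(5745) = -5745 = 110100110001111
R = -5745 − 14145 = -19890; wraps to 12878 = 011001001001110
R = NOT 011001001001110 = 100110110110001 = -12879

-12879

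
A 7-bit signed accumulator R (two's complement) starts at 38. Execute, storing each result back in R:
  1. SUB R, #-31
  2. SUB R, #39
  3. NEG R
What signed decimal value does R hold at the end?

Start: R = 38 = 0100110.
R = 38 − (-31) = 69; wraps to -59 = 1000101
R = -59 − 39 = -98; wraps to 30 = 0011110
R = −(30) = -30 = 1100010

-30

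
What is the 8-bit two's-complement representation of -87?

|-87| = 87 = 01010111 in 8 bits.
Invert the bits: 10101000. Add 1: 10101001.

10101001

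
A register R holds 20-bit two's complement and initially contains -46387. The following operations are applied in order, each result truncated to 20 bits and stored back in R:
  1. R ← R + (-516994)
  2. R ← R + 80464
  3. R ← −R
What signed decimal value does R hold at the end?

482917

Start: R = -46387 = 11110100101011001101.
R = -46387 + (-516994) = -563381; wraps to 485195 = 01110110011101001011
R = 485195 + 80464 = 565659; wraps to -482917 = 10001010000110011011
R = −(-482917) = 482917 = 01110101111001100101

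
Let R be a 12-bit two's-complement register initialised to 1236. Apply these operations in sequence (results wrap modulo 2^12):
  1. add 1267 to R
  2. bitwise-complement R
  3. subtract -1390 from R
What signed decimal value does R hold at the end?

-1114

Start: R = 1236 = 010011010100.
R = 1236 + 1267 = 2503; wraps to -1593 = 100111000111
R = NOT 100111000111 = 011000111000 = 1592
R = 1592 − (-1390) = 2982; wraps to -1114 = 101110100110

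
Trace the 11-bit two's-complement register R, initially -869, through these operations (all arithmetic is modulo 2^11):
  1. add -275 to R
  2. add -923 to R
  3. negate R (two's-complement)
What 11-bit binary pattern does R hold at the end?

00000010011

Start: R = -869 = 10010011011.
R = -869 + (-275) = -1144; wraps to 904 = 01110001000
R = 904 + (-923) = -19 = 11111101101
R = −(-19) = 19 = 00000010011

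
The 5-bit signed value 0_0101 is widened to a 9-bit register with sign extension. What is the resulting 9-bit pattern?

000000101

MSB of 00101 is 0; replicate it into the new high bits.
0000|00101 → 000000101 (still 5).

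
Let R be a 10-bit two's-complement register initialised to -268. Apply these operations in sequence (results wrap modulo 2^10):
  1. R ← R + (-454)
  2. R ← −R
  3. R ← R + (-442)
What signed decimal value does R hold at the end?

280

Start: R = -268 = 1011110100.
R = -268 + (-454) = -722; wraps to 302 = 0100101110
R = −(302) = -302 = 1011010010
R = -302 + (-442) = -744; wraps to 280 = 0100011000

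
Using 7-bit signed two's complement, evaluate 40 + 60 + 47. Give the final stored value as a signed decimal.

19

40 + 60 = 100 → wraps to -28 (1100100)
-28 + 47 = 19 (0010011)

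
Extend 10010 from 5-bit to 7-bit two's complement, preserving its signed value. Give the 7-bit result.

1110010

MSB of 10010 is 1; replicate it into the new high bits.
11|10010 → 1110010 (still -14).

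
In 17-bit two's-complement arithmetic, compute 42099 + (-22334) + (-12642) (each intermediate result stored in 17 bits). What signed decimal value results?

7123

42099 + (-22334) = 19765 (00100110100110101)
19765 + (-12642) = 7123 (00001101111010011)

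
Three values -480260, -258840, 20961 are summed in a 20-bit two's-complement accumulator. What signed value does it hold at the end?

330437

-480260 + (-258840) = -739100 → wraps to 309476 (01001011100011100100)
309476 + 20961 = 330437 (01010000101011000101)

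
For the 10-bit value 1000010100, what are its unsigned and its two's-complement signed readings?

Unsigned: 1000010100 = 532.
Signed: MSB=1 → 532 − 1024 = -492.

unsigned = 532, signed = -492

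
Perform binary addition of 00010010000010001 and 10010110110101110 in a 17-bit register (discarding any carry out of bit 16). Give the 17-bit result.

  00010010000010001
+ 10010110110101110
= 10101000110111111

10101000110111111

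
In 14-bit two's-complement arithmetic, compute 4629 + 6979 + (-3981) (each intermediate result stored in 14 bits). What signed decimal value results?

7627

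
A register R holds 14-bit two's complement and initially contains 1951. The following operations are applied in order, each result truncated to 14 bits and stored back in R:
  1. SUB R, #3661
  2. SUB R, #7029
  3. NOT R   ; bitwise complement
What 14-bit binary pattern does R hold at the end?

10001000100010

Start: R = 1951 = 00011110011111.
R = 1951 − 3661 = -1710 = 11100101010010
R = -1710 − 7029 = -8739; wraps to 7645 = 01110111011101
R = NOT 01110111011101 = 10001000100010 = -7646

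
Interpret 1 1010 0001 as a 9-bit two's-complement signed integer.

MSB is 1, so the value is negative.
Invert: 001011110. Add 1: 001011111 = 95. So the value is −95.

-95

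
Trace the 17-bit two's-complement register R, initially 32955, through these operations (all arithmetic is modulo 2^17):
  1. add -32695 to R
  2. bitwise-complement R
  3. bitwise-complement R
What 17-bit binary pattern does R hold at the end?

00000000100000100

Start: R = 32955 = 01000000010111011.
R = 32955 + (-32695) = 260 = 00000000100000100
R = NOT 00000000100000100 = 11111111011111011 = -261
R = NOT 11111111011111011 = 00000000100000100 = 260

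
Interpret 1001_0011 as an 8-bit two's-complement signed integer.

MSB is 1, so the value is negative.
Unsigned reading: 147. Subtract 2^8 = 256: 147 − 256 = -109.

-109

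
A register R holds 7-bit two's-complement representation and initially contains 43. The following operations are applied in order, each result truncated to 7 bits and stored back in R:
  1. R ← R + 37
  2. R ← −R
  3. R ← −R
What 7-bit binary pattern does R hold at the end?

1010000

Start: R = 43 = 0101011.
R = 43 + 37 = 80; wraps to -48 = 1010000
R = −(-48) = 48 = 0110000
R = −(48) = -48 = 1010000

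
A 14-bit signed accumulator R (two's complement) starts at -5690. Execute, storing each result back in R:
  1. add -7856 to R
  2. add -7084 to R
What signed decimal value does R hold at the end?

-4246

Start: R = -5690 = 10100111000110.
R = -5690 + (-7856) = -13546; wraps to 2838 = 00101100010110
R = 2838 + (-7084) = -4246 = 10111101101010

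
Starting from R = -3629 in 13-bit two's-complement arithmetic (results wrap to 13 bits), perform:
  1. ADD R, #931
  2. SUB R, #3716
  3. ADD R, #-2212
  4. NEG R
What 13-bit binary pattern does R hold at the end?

0000110110010

Start: R = -3629 = 1000111010011.
R = -3629 + 931 = -2698 = 1010101110110
R = -2698 − 3716 = -6414; wraps to 1778 = 0011011110010
R = 1778 + (-2212) = -434 = 1111001001110
R = −(-434) = 434 = 0000110110010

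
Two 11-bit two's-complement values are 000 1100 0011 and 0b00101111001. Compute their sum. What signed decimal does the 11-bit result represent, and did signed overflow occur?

572; no overflow

000 1100 0011 → 00011000011 = 195 (signed)
0b00101111001 → 00101111001 = 377 (signed)
  00011000011
+ 00101111001
= 01000111100
Result 01000111100: MSB = 0 → value 572.
Both addends are non-negative and so is the stored result: no signed overflow.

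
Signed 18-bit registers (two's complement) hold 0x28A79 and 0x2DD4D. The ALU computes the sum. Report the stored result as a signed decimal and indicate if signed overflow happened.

0x28A79 = 101000101001111001 = -95623 (signed)
0x2DD4D = 101101110101001101 = -74419 (signed)
  101000101001111001
+ 101101110101001101
= 010110011111000110  (discard carry-out 1)
Result 010110011111000110: MSB = 0 → value 92102.
Both addends are negative but the stored result is non-negative: signed overflow. The true value -95623 + (-74419) = -170042 lies outside [-131072, 131071].

92102; overflow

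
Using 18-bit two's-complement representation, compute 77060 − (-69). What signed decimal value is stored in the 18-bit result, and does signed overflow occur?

77129; no overflow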